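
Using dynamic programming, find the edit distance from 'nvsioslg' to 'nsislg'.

Let D[i][j] be the edit distance between the first i characters of 'nvsioslg' and the first j characters of 'nsislg', with D[i][0] = i, D[0][j] = j, and D[i][j] = D[i-1][j-1] if the characters match, else 1 + min(D[i-1][j], D[i][j-1], D[i-1][j-1]). Filling the table (rows: prefixes of 'nvsioslg', columns: prefixes of 'nsislg'):
     ε  n  s  i  s  l  g
  ε  0  1  2  3  4  5  6
  n  1  0  1  2  3  4  5
  v  2  1  1  2  3  4  5
  s  3  2  1  2  2  3  4
  i  4  3  2  1  2  3  4
  o  5  4  3  2  2  3  4
  s  6  5  4  3  2  3  4
  l  7  6  5  4  3  2  3
  g  8  7  6  5  4  3  2
The bottom-right entry gives D[8][6] = 2, so no sequence of fewer than 2 edits works. Backtracking through the table gives one optimal edit sequence (2 edits):
  nvsioslg → nsioslg (del v @2)
  nsioslg → nsislg (del o @4)
Edit distance = 2.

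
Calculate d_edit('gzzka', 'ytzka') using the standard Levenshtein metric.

Let D[i][j] be the edit distance between the first i characters of 'gzzka' and the first j characters of 'ytzka', with D[i][0] = i, D[0][j] = j, and D[i][j] = D[i-1][j-1] if the characters match, else 1 + min(D[i-1][j], D[i][j-1], D[i-1][j-1]). Filling the table (rows: prefixes of 'gzzka', columns: prefixes of 'ytzka'):
     ε  y  t  z  k  a
  ε  0  1  2  3  4  5
  g  1  1  2  3  4  5
  z  2  2  2  2  3  4
  z  3  3  3  2  3  4
  k  4  4  4  3  2  3
  a  5  5  5  4  3  2
The bottom-right entry gives D[5][5] = 2, so no sequence of fewer than 2 edits works. Backtracking through the table gives one optimal edit sequence (2 edits):
  gzzka → yzzka (sub g→y @1)
  yzzka → ytzka (sub z→t @2)
Edit distance = 2.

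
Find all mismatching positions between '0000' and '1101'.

Differing positions: 1, 2, 4. Hamming distance = 3.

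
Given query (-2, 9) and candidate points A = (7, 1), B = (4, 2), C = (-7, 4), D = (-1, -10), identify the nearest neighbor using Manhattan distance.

Distances: d(A) = 17, d(B) = 13, d(C) = 10, d(D) = 20. Nearest: C = (-7, 4) with distance 10.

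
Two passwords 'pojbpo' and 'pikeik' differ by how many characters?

Differing positions: 2, 3, 4, 5, 6. Hamming distance = 5.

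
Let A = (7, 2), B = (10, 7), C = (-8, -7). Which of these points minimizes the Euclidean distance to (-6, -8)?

Distances: d(A) ≈ 16.4012, d(B) ≈ 21.9317, d(C) ≈ 2.2361. Nearest: C = (-8, -7) with distance 2.2361.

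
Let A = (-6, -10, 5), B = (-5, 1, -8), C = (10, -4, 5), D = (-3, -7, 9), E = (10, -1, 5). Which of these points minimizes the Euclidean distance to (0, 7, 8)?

Distances: d(A) ≈ 18.2757, d(B) ≈ 17.8045, d(C) ≈ 15.1658, d(D) ≈ 14.3527, d(E) ≈ 13.1529. Nearest: E = (10, -1, 5) with distance 13.1529.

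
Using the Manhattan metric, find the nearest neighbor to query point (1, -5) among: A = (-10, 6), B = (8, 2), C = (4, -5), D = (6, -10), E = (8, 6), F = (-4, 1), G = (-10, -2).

Distances: d(A) = 22, d(B) = 14, d(C) = 3, d(D) = 10, d(E) = 18, d(F) = 11, d(G) = 14. Nearest: C = (4, -5) with distance 3.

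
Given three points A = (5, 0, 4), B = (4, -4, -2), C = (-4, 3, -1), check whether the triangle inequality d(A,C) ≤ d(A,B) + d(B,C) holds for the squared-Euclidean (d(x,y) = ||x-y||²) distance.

d(A,B) = 1² + 4² + 6² = 53, d(B,C) = 8² + 7² + 1² = 114, d(A,C) = 9² + 3² + 5² = 115.
d(A,C) = 115 ≤ 53 + 114 = 167. Triangle inequality is satisfied.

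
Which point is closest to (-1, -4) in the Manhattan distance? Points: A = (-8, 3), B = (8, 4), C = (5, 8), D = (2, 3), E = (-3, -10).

Distances: d(A) = 14, d(B) = 17, d(C) = 18, d(D) = 10, d(E) = 8. Nearest: E = (-3, -10) with distance 8.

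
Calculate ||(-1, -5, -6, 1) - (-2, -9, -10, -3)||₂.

√(Σ(x_i - y_i)²) = √((-1 - (-2))² + (-5 - (-9))² + (-6 - (-10))² + (1 - (-3))²)
= √(1² + 4² + 4² + 4²) = √(1 + 16 + 16 + 16) = √49 = 7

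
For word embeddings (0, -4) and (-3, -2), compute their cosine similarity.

With u = (0, -4), v = (-3, -2):
u·v = 0·(-3) + (-4)·(-2) = 0 + 8 = 8.
|u| = √(0² + (-4)²) = √16, |v| = √((-3)² + (-2)²) = √13, so |u||v| = √(16·13) = √208.
cos θ = (u·v)/(|u||v|) = 8/√208 ≈ 0.5547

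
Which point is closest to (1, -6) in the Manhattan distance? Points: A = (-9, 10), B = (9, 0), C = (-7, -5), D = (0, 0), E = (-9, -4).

Distances: d(A) = 26, d(B) = 14, d(C) = 9, d(D) = 7, d(E) = 12. Nearest: D = (0, 0) with distance 7.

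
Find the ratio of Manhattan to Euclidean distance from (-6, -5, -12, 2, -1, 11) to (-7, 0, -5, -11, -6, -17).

L1 = |-6 - (-7)| + |-5 - 0| + |-12 - (-5)| + |2 - (-11)| + |-1 - (-6)| + |11 - (-17)| = 1 + 5 + 7 + 13 + 5 + 28 = 59
L2 = √(1² + 5² + 7² + 13² + 5² + 28²) = √1053 ≈ 32.45
L1 ≥ L2 always (equality iff movement is along one axis); L1 > L2 here.
Ratio L1/L2 = 59/√1053 ≈ 1.8182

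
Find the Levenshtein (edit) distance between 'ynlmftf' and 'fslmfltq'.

Let D[i][j] be the edit distance between the first i characters of 'ynlmftf' and the first j characters of 'fslmfltq', with D[i][0] = i, D[0][j] = j, and D[i][j] = D[i-1][j-1] if the characters match, else 1 + min(D[i-1][j], D[i][j-1], D[i-1][j-1]). Filling the table (rows: prefixes of 'ynlmftf', columns: prefixes of 'fslmfltq'):
     ε  f  s  l  m  f  l  t  q
  ε  0  1  2  3  4  5  6  7  8
  y  1  1  2  3  4  5  6  7  8
  n  2  2  2  3  4  5  6  7  8
  l  3  3  3  2  3  4  5  6  7
  m  4  4  4  3  2  3  4  5  6
  f  5  4  5  4  3  2  3  4  5
  t  6  5  5  5  4  3  3  3  4
  f  7  6  6  6  5  4  4  4  4
The bottom-right entry gives D[7][8] = 4, so no sequence of fewer than 4 edits works. Backtracking through the table gives one optimal edit sequence (4 edits):
  ynlmftf → fnlmftf (sub y→f @1)
  fnlmftf → fslmftf (sub n→s @2)
  fslmftf → fslmfltf (ins l @6)
  fslmfltf → fslmfltq (sub f→q @8)
Edit distance = 4.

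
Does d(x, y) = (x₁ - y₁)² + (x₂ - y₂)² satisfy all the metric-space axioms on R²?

No. The squared Euclidean distance fails the triangle inequality. Counterexample: x = (0, 0), y = (1, 3), z = (2, 6). d(x,z) = 2² + 6² = 40, but d(x,y) + d(y,z) = (1² + 3²) + (1² + 3²) = 10 + 10 = 20. Since 40 > 20, the triangle inequality is violated. (Note: √d, the ordinary Euclidean distance, IS a metric.)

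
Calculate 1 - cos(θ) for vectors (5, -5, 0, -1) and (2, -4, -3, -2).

With u = (5, -5, 0, -1), v = (2, -4, -3, -2):
u·v = 5·2 + (-5)·(-4) + 0·(-3) + (-1)·(-2) = 10 + 20 + 0 + 2 = 32.
|u| = √(5² + (-5)² + 0² + (-1)²) = √51, |v| = √(2² + (-4)² + (-3)² + (-2)²) = √33, so |u||v| = √(51·33) = √1683.
cos θ = (u·v)/(|u||v|) = 32/√1683 ≈ 0.78
Cosine distance = 1 - cos θ ≈ 1 - 0.78 = 0.22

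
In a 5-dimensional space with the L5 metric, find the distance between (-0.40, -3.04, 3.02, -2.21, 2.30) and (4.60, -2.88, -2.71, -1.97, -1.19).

(Σ|x_i - y_i|^5)^(1/5) = (|-0.4 - 4.6|^5 + |-3.04 - (-2.88)|^5 + |3.02 - (-2.71)|^5 + |-2.21 - (-1.97)|^5 + |2.3 - (-1.19)|^5)^(1/5)
= (5^5 + 0.16^5 + 5.73^5 + 0.24^5 + 3.49^5)^(1/5) ≈ (3125 + 0.0001 + 6176.9361 + 0.0008 + 517.7584)^(1/5) = (9819.6954)^(1/5) ≈ 6.2867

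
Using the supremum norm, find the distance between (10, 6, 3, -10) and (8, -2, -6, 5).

max(|x_i - y_i|) = max(|10 - 8|, |6 - (-2)|, |3 - (-6)|, |-10 - 5|) = max(2, 8, 9, 15) = 15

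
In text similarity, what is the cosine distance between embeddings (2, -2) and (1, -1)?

With u = (2, -2), v = (1, -1):
u·v = 2·1 + (-2)·(-1) = 2 + 2 = 4.
|u| = √(2² + (-2)²) = √8, |v| = √(1² + (-1)²) = √2, so |u||v| = √(8·2) = √16 = 4.
cos θ = (u·v)/(|u||v|) = 4/4 = 1
Cosine distance = 1 - cos θ = 1 - 1 = 0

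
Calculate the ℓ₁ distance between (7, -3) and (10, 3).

Σ|x_i - y_i| = |7 - 10| + |-3 - 3| = 3 + 6 = 9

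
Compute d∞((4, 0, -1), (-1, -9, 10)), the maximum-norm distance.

max(|x_i - y_i|) = max(|4 - (-1)|, |0 - (-9)|, |-1 - 10|) = max(5, 9, 11) = 11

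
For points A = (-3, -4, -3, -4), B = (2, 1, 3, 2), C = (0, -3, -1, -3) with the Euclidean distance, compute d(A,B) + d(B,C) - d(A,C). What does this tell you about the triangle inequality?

d(A,B) = √(5² + 5² + 6² + 6²) = √122 ≈ 11.0454, d(B,C) = √(2² + 4² + 4² + 5²) = √61 ≈ 7.8102, d(A,C) = √(3² + 1² + 2² + 1²) = √15 ≈ 3.873.
d(A,B) + d(B,C) - d(A,C) = 11.0454 + 7.8102 - 3.873 = 18.8556 - 3.873 = 14.9826 (to 4 decimal places). This is ≥ 0, so the triangle inequality holds for these points.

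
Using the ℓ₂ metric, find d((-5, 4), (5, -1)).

√(Σ(x_i - y_i)²) = √((-5 - 5)² + (4 - (-1))²)
= √((-10)² + 5²) = √(100 + 25) = √125 ≈ 11.1803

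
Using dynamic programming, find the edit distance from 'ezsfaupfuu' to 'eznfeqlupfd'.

Let D[i][j] be the edit distance between the first i characters of 'ezsfaupfuu' and the first j characters of 'eznfeqlupfd', with D[i][0] = i, D[0][j] = j, and D[i][j] = D[i-1][j-1] if the characters match, else 1 + min(D[i-1][j], D[i][j-1], D[i-1][j-1]). Filling the table (rows: prefixes of 'ezsfaupfuu', columns: prefixes of 'eznfeqlupfd'):
     ε  e  z  n  f  e  q  l  u  p  f  d
  ε  0  1  2  3  4  5  6  7  8  9 10 11
  e  1  0  1  2  3  4  5  6  7  8  9 10
  z  2  1  0  1  2  3  4  5  6  7  8  9
  s  3  2  1  1  2  3  4  5  6  7  8  9
  f  4  3  2  2  1  2  3  4  5  6  7  8
  a  5  4  3  3  2  2  3  4  5  6  7  8
  u  6  5  4  4  3  3  3  4  4  5  6  7
  p  7  6  5  5  4  4  4  4  5  4  5  6
  f  8  7  6  6  5  5  5  5  5  5  4  5
  u  9  8  7  7  6  6  6  6  5  6  5  5
  u 10  9  8  8  7  7  7  7  6  6  6  6
The bottom-right entry gives D[10][11] = 6, so no sequence of fewer than 6 edits works. Backtracking through the table gives one optimal edit sequence (6 edits):
  ezsfaupfuu → eznfaupfuu (sub s→n @3)
  eznfaupfuu → eznfeaupfuu (ins e @5)
  eznfeaupfuu → eznfeqaupfuu (ins q @6)
  eznfeqaupfuu → eznfeqlupfuu (sub a→l @7)
  eznfeqlupfuu → eznfeqlupfu (del u @11)
  eznfeqlupfu → eznfeqlupfd (sub u→d @11)
Edit distance = 6.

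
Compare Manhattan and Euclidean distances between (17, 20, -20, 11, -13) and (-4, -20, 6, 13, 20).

L1 = |17 - (-4)| + |20 - (-20)| + |-20 - 6| + |11 - 13| + |-13 - 20| = 21 + 40 + 26 + 2 + 33 = 122
L2 = √(21² + 40² + 26² + 2² + 33²) = √3810 ≈ 61.7252
L1 ≥ L2 always (equality iff movement is along one axis); L1 > L2 here.
Ratio L1/L2 = 122/√3810 ≈ 1.9765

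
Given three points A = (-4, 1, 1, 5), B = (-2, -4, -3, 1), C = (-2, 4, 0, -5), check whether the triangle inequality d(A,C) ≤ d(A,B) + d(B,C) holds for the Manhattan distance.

d(A,B) = 2 + 5 + 4 + 4 = 15, d(B,C) = 0 + 8 + 3 + 6 = 17, d(A,C) = 2 + 3 + 1 + 10 = 16.
d(A,C) = 16 ≤ 15 + 17 = 32. Triangle inequality is satisfied.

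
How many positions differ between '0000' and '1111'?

Differing positions: 1, 2, 3, 4. Hamming distance = 4.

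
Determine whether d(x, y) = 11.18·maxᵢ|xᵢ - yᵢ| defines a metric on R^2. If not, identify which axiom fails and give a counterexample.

Yes. The L∞ (Chebyshev) norm induces a metric on R^2, and multiplying a metric by a positive constant 11.18 > 0 preserves all four axioms: non-negativity (11.18·||x-y|| ≥ 0), identity (11.18·||x-y|| = 0 ⟺ ||x-y|| = 0 ⟺ x = y), symmetry (||x-y|| = ||y-x||), and the triangle inequality (11.18·||x-z|| ≤ 11.18·||x-y|| + 11.18·||y-z||). So d is a metric.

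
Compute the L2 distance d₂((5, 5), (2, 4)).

√(Σ(x_i - y_i)²) = √((5 - 2)² + (5 - 4)²)
= √(3² + 1²) = √(9 + 1) = √10 ≈ 3.1623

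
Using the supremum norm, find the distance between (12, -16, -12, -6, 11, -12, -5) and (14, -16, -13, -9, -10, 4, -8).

max(|x_i - y_i|) = max(|12 - 14|, |-16 - (-16)|, |-12 - (-13)|, |-6 - (-9)|, |11 - (-10)|, |-12 - 4|, |-5 - (-8)|) = max(2, 0, 1, 3, 21, 16, 3) = 21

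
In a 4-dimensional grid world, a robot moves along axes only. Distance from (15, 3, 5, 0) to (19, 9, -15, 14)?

Σ|x_i - y_i| = |15 - 19| + |3 - 9| + |5 - (-15)| + |0 - 14| = 4 + 6 + 20 + 14 = 44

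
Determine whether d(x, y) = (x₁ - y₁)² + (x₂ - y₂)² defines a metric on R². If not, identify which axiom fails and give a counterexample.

No. The squared Euclidean distance fails the triangle inequality. Counterexample: x = (0, 0), y = (1, 5), z = (2, 10). d(x,z) = 2² + 10² = 104, but d(x,y) + d(y,z) = (1² + 5²) + (1² + 5²) = 26 + 26 = 52. Since 104 > 52, the triangle inequality is violated. (Note: √d, the ordinary Euclidean distance, IS a metric.)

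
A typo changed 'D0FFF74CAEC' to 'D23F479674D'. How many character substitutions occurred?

Differing positions: 2, 3, 5, 7, 8, 9, 10, 11. Hamming distance = 8.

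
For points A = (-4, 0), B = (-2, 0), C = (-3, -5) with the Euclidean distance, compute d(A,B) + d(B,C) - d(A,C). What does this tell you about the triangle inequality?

d(A,B) = √(2² + 0²) = √4 = 2, d(B,C) = √(1² + 5²) = √26 ≈ 5.099, d(A,C) = √(1² + 5²) = √26 ≈ 5.099.
d(A,B) + d(B,C) - d(A,C) = 2 + 5.099 - 5.099 = 7.099 - 5.099 = 2. This is ≥ 0, so the triangle inequality holds for these points.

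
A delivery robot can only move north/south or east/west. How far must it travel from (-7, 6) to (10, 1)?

Σ|x_i - y_i| = |-7 - 10| + |6 - 1| = 17 + 5 = 22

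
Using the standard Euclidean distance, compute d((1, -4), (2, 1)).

(Σ|x_i - y_i|^2)^(1/2) = (|1 - 2|^2 + |-4 - 1|^2)^(1/2)
= (1^2 + 5^2)^(1/2) = (1 + 25)^(1/2) = (26)^(1/2) ≈ 5.099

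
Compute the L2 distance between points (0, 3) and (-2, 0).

(Σ|x_i - y_i|^2)^(1/2) = (|0 - (-2)|^2 + |3 - 0|^2)^(1/2)
= (2^2 + 3^2)^(1/2) = (4 + 9)^(1/2) = (13)^(1/2) ≈ 3.6056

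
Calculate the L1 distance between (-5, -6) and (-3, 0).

Σ|x_i - y_i| = |-5 - (-3)| + |-6 - 0| = 2 + 6 = 8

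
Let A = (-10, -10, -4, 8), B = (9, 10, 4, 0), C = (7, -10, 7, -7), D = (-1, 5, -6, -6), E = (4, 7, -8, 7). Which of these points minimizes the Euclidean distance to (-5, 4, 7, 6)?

Distances: d(A) ≈ 18.6011, d(B) ≈ 16.6433, d(C) ≈ 22.561, d(D) ≈ 18.1659, d(E) ≈ 17.7764. Nearest: B = (9, 10, 4, 0) with distance 16.6433.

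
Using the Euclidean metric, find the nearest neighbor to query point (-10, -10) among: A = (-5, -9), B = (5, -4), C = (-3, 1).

Distances: d(A) ≈ 5.099, d(B) ≈ 16.1555, d(C) ≈ 13.0384. Nearest: A = (-5, -9) with distance 5.099.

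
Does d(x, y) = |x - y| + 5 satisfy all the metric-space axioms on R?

No. d fails identity of indiscernibles (specifically d(x,x) = 0): d(3, 3) = |3 - 3| + 5 = 0 + 5 = 5 ≠ 0.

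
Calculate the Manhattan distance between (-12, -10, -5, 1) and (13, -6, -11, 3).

Σ|x_i - y_i| = |-12 - 13| + |-10 - (-6)| + |-5 - (-11)| + |1 - 3| = 25 + 4 + 6 + 2 = 37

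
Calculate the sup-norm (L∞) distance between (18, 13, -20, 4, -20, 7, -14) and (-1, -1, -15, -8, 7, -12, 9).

max(|x_i - y_i|) = max(|18 - (-1)|, |13 - (-1)|, |-20 - (-15)|, |4 - (-8)|, |-20 - 7|, |7 - (-12)|, |-14 - 9|) = max(19, 14, 5, 12, 27, 19, 23) = 27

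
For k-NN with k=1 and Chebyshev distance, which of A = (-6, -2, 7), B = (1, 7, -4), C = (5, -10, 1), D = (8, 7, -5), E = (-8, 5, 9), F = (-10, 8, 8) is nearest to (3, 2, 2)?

Distances: d(A) = 9, d(B) = 6, d(C) = 12, d(D) = 7, d(E) = 11, d(F) = 13. Nearest: B = (1, 7, -4) with distance 6.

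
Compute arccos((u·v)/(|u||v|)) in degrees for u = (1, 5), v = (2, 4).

With u = (1, 5), v = (2, 4):
u·v = 1·2 + 5·4 = 2 + 20 = 22.
|u| = √(1² + 5²) = √26, |v| = √(2² + 4²) = √20, so |u||v| = √(26·20) = √520.
cos θ = (u·v)/(|u||v|) = 22/√520 ≈ 0.964764
θ = arccos(0.964764) ≈ 15.26°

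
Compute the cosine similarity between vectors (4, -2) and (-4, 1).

With u = (4, -2), v = (-4, 1):
u·v = 4·(-4) + (-2)·1 = (-16) + (-2) = -18.
|u| = √(4² + (-2)²) = √20, |v| = √((-4)² + 1²) = √17, so |u||v| = √(20·17) = √340.
cos θ = (u·v)/(|u||v|) = -18/√340 ≈ -0.9762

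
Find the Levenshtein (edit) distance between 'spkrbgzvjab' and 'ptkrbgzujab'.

Let D[i][j] be the edit distance between the first i characters of 'spkrbgzvjab' and the first j characters of 'ptkrbgzujab', with D[i][0] = i, D[0][j] = j, and D[i][j] = D[i-1][j-1] if the characters match, else 1 + min(D[i-1][j], D[i][j-1], D[i-1][j-1]). Filling the table (rows: prefixes of 'spkrbgzvjab', columns: prefixes of 'ptkrbgzujab'):
     ε  p  t  k  r  b  g  z  u  j  a  b
  ε  0  1  2  3  4  5  6  7  8  9 10 11
  s  1  1  2  3  4  5  6  7  8  9 10 11
  p  2  1  2  3  4  5  6  7  8  9 10 11
  k  3  2  2  2  3  4  5  6  7  8  9 10
  r  4  3  3  3  2  3  4  5  6  7  8  9
  b  5  4  4  4  3  2  3  4  5  6  7  8
  g  6  5  5  5  4  3  2  3  4  5  6  7
  z  7  6  6  6  5  4  3  2  3  4  5  6
  v  8  7  7  7  6  5  4  3  3  4  5  6
  j  9  8  8  8  7  6  5  4  4  3  4  5
  a 10  9  9  9  8  7  6  5  5  4  3  4
  b 11 10 10 10  9  8  7  6  6  5  4  3
The bottom-right entry gives D[11][11] = 3, so no sequence of fewer than 3 edits works. Backtracking through the table gives one optimal edit sequence (3 edits):
  spkrbgzvjab → ppkrbgzvjab (sub s→p @1)
  ppkrbgzvjab → ptkrbgzvjab (sub p→t @2)
  ptkrbgzvjab → ptkrbgzujab (sub v→u @8)
Edit distance = 3.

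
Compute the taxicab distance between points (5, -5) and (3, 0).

Σ|x_i - y_i| = |5 - 3| + |-5 - 0| = 2 + 5 = 7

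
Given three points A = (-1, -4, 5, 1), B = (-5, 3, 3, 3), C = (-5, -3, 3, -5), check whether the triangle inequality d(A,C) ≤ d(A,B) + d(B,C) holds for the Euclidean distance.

d(A,B) = √(4² + 7² + 2² + 2²) = √73 ≈ 8.544, d(B,C) = √(0² + 6² + 0² + 8²) = √100 = 10, d(A,C) = √(4² + 1² + 2² + 6²) = √57 ≈ 7.5498.
d(A,C) ≈ 7.5498 ≤ 8.544 + 10 = 18.544. Triangle inequality is satisfied.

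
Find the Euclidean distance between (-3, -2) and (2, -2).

√(Σ(x_i - y_i)²) = √((-3 - 2)² + (-2 - (-2))²)
= √((-5)² + 0²) = √(25 + 0) = √25 = 5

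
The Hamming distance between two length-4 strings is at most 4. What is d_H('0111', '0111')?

Differing positions: none. Hamming distance = 0. The maximum possible Hamming distance for length-4 strings is 4, so d_H/4 = 0/4 = 0.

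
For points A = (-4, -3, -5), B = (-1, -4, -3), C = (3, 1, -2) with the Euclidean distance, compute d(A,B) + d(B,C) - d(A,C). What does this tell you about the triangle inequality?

d(A,B) = √(3² + 1² + 2²) = √14 ≈ 3.7417, d(B,C) = √(4² + 5² + 1²) = √42 ≈ 6.4807, d(A,C) = √(7² + 4² + 3²) = √74 ≈ 8.6023.
d(A,B) + d(B,C) - d(A,C) = 3.7417 + 6.4807 - 8.6023 = 10.2224 - 8.6023 = 1.6201 (to 4 decimal places). This is ≥ 0, so the triangle inequality holds for these points.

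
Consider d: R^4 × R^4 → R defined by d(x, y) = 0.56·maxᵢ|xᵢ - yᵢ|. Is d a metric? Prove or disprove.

Yes. The L∞ (Chebyshev) norm induces a metric on R^4, and multiplying a metric by a positive constant 0.56 > 0 preserves all four axioms: non-negativity (0.56·||x-y|| ≥ 0), identity (0.56·||x-y|| = 0 ⟺ ||x-y|| = 0 ⟺ x = y), symmetry (||x-y|| = ||y-x||), and the triangle inequality (0.56·||x-z|| ≤ 0.56·||x-y|| + 0.56·||y-z||). So d is a metric.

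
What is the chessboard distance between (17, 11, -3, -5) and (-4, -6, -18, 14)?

max(|x_i - y_i|) = max(|17 - (-4)|, |11 - (-6)|, |-3 - (-18)|, |-5 - 14|) = max(21, 17, 15, 19) = 21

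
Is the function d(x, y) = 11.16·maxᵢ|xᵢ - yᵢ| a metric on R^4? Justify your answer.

Yes. The L∞ (Chebyshev) norm induces a metric on R^4, and multiplying a metric by a positive constant 11.16 > 0 preserves all four axioms: non-negativity (11.16·||x-y|| ≥ 0), identity (11.16·||x-y|| = 0 ⟺ ||x-y|| = 0 ⟺ x = y), symmetry (||x-y|| = ||y-x||), and the triangle inequality (11.16·||x-z|| ≤ 11.16·||x-y|| + 11.16·||y-z||). So d is a metric.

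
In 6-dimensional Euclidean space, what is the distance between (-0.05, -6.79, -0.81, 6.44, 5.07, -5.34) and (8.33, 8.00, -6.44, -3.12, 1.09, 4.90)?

√(Σ(x_i - y_i)²) = √((-0.05 - 8.33)² + (-6.79 - 8)² + (-0.81 - (-6.44))² + (6.44 - (-3.12))² + (5.07 - 1.09)² + (-5.34 - 4.9)²)
= √((-8.38)² + (-14.79)² + 5.63² + 9.56² + 3.98² + (-10.24)²) = √(70.2244 + 218.7441 + 31.6969 + 91.3936 + 15.8404 + 104.8576) = √532.757 ≈ 23.0815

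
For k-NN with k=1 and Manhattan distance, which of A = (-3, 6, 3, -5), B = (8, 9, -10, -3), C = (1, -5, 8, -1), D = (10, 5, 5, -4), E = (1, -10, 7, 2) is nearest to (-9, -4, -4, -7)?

Distances: d(A) = 25, d(B) = 40, d(C) = 29, d(D) = 40, d(E) = 36. Nearest: A = (-3, 6, 3, -5) with distance 25.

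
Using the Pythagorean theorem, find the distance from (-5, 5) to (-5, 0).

√(Σ(x_i - y_i)²) = √((-5 - (-5))² + (5 - 0)²)
= √(0² + 5²) = √(0 + 25) = √25 = 5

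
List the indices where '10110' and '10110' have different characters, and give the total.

Differing positions: none. Hamming distance = 0.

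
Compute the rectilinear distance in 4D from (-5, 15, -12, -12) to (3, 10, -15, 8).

Σ|x_i - y_i| = |-5 - 3| + |15 - 10| + |-12 - (-15)| + |-12 - 8| = 8 + 5 + 3 + 20 = 36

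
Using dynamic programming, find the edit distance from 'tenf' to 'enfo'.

Let D[i][j] be the edit distance between the first i characters of 'tenf' and the first j characters of 'enfo', with D[i][0] = i, D[0][j] = j, and D[i][j] = D[i-1][j-1] if the characters match, else 1 + min(D[i-1][j], D[i][j-1], D[i-1][j-1]). Filling the table (rows: prefixes of 'tenf', columns: prefixes of 'enfo'):
     ε  e  n  f  o
  ε  0  1  2  3  4
  t  1  1  2  3  4
  e  2  1  2  3  4
  n  3  2  1  2  3
  f  4  3  2  1  2
The bottom-right entry gives D[4][4] = 2, so no sequence of fewer than 2 edits works. Backtracking through the table gives one optimal edit sequence (2 edits):
  tenf → enf (del t @1)
  enf → enfo (ins o @4)
Edit distance = 2.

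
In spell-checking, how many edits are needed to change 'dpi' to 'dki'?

Let D[i][j] be the edit distance between the first i characters of 'dpi' and the first j characters of 'dki', with D[i][0] = i, D[0][j] = j, and D[i][j] = D[i-1][j-1] if the characters match, else 1 + min(D[i-1][j], D[i][j-1], D[i-1][j-1]). Filling the table (rows: prefixes of 'dpi', columns: prefixes of 'dki'):
     ε  d  k  i
  ε  0  1  2  3
  d  1  0  1  2
  p  2  1  1  2
  i  3  2  2  1
The bottom-right entry gives D[3][3] = 1, so no sequence of fewer than 1 edit works. Backtracking through the table gives one optimal edit sequence (1 edit):
  dpi → dki (sub p→k @2)
Edit distance = 1.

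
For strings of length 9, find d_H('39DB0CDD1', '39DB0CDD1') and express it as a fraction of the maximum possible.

Differing positions: none. Hamming distance = 0. The maximum possible Hamming distance for length-9 strings is 9, so d_H/9 = 0/9 = 0.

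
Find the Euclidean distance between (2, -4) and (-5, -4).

√(Σ(x_i - y_i)²) = √((2 - (-5))² + (-4 - (-4))²)
= √(7² + 0²) = √(49 + 0) = √49 = 7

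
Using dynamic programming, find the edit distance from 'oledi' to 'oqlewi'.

Let D[i][j] be the edit distance between the first i characters of 'oledi' and the first j characters of 'oqlewi', with D[i][0] = i, D[0][j] = j, and D[i][j] = D[i-1][j-1] if the characters match, else 1 + min(D[i-1][j], D[i][j-1], D[i-1][j-1]). Filling the table (rows: prefixes of 'oledi', columns: prefixes of 'oqlewi'):
     ε  o  q  l  e  w  i
  ε  0  1  2  3  4  5  6
  o  1  0  1  2  3  4  5
  l  2  1  1  1  2  3  4
  e  3  2  2  2  1  2  3
  d  4  3  3  3  2  2  3
  i  5  4  4  4  3  3  2
The bottom-right entry gives D[5][6] = 2, so no sequence of fewer than 2 edits works. Backtracking through the table gives one optimal edit sequence (2 edits):
  oledi → oqledi (ins q @2)
  oqledi → oqlewi (sub d→w @5)
Edit distance = 2.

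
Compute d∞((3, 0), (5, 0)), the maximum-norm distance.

max(|x_i - y_i|) = max(|3 - 5|, |0 - 0|) = max(2, 0) = 2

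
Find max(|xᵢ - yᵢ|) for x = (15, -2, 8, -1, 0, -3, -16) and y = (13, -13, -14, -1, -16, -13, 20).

max(|x_i - y_i|) = max(|15 - 13|, |-2 - (-13)|, |8 - (-14)|, |-1 - (-1)|, |0 - (-16)|, |-3 - (-13)|, |-16 - 20|) = max(2, 11, 22, 0, 16, 10, 36) = 36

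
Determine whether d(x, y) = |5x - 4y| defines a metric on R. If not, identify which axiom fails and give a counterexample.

No. d fails symmetry: d(8, 3) = |5·8 - 4·3| = |28| = 28, but d(3, 8) = |5·3 - 4·8| = |-17| = 17. Since 28 ≠ 17, d(x,y) ≠ d(y,x) in general.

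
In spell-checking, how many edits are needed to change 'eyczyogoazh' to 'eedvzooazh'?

Let D[i][j] be the edit distance between the first i characters of 'eyczyogoazh' and the first j characters of 'eedvzooazh', with D[i][0] = i, D[0][j] = j, and D[i][j] = D[i-1][j-1] if the characters match, else 1 + min(D[i-1][j], D[i][j-1], D[i-1][j-1]). Filling the table (rows: prefixes of 'eyczyogoazh', columns: prefixes of 'eedvzooazh'):
     ε  e  e  d  v  z  o  o  a  z  h
  ε  0  1  2  3  4  5  6  7  8  9 10
  e  1  0  1  2  3  4  5  6  7  8  9
  y  2  1  1  2  3  4  5  6  7  8  9
  c  3  2  2  2  3  4  5  6  7  8  9
  z  4  3  3  3  3  3  4  5  6  7  8
  y  5  4  4  4  4  4  4  5  6  7  8
  o  6  5  5  5  5  5  4  4  5  6  7
  g  7  6  6  6  6  6  5  5  5  6  7
  o  8  7  7  7  7  7  6  5  6  6  7
  a  9  8  8  8  8  8  7  6  5  6  7
  z 10  9  9  9  9  8  8  7  6  5  6
  h 11 10 10 10 10  9  9  8  7  6  5
The bottom-right entry gives D[11][10] = 5, so no sequence of fewer than 5 edits works. Backtracking through the table gives one optimal edit sequence (5 edits):
  eyczyogoazh → eeczyogoazh (sub y→e @2)
  eeczyogoazh → eedzyogoazh (sub c→d @3)
  eedzyogoazh → eedvyogoazh (sub z→v @4)
  eedvyogoazh → eedvzogoazh (sub y→z @5)
  eedvzogoazh → eedvzooazh (del g @7)
Edit distance = 5.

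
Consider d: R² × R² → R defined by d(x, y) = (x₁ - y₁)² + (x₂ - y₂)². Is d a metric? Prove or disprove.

No. The squared Euclidean distance fails the triangle inequality. Counterexample: x = (0, 0), y = (4, 1), z = (8, 2). d(x,z) = 8² + 2² = 68, but d(x,y) + d(y,z) = (4² + 1²) + (4² + 1²) = 17 + 17 = 34. Since 68 > 34, the triangle inequality is violated. (Note: √d, the ordinary Euclidean distance, IS a metric.)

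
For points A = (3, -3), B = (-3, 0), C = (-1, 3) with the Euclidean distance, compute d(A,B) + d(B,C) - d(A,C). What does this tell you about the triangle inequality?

d(A,B) = √(6² + 3²) = √45 ≈ 6.7082, d(B,C) = √(2² + 3²) = √13 ≈ 3.6056, d(A,C) = √(4² + 6²) = √52 ≈ 7.2111.
d(A,B) + d(B,C) - d(A,C) = 6.7082 + 3.6056 - 7.2111 = 10.3138 - 7.2111 = 3.1027 (to 4 decimal places). This is ≥ 0, so the triangle inequality holds for these points.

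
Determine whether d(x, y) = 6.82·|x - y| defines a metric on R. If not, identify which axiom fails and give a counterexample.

Yes. Since |x - y| is a metric on R and 6.82 > 0, the positive scalar multiple 6.82·|x - y| is also a metric: scaling by a positive constant preserves non-negativity, identity (d=0 ⟺ |x-y|=0 ⟺ x=y), symmetry, and the triangle inequality.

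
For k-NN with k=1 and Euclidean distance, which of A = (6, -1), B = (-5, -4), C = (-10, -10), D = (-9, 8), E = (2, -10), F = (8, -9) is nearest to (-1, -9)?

Distances: d(A) ≈ 10.6301, d(B) ≈ 6.4031, d(C) ≈ 9.0554, d(D) ≈ 18.7883, d(E) ≈ 3.1623, d(F) = 9. Nearest: E = (2, -10) with distance 3.1623.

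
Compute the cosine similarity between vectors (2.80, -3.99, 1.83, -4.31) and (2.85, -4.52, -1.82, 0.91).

With u = (2.80, -3.99, 1.83, -4.31), v = (2.85, -4.52, -1.82, 0.91):
u·v = 2.8·2.85 + (-3.99)·(-4.52) + 1.83·(-1.82) + (-4.31)·0.91 = 7.98 + 18.0348 + (-3.3306) + (-3.9221) = 18.7621.
|u| = √(2.8² + (-3.99)² + 1.83² + (-4.31)²) = √(7.84 + 15.9201 + 3.3489 + 18.5761) = √45.6851, |v| = √(2.85² + (-4.52)² + (-1.82)² + 0.91²) = √(8.1225 + 20.4304 + 3.3124 + 0.8281) = √32.6934.
cos θ = (u·v)/(|u||v|) = 18.7621/(√45.6851·√32.6934) ≈ 0.4855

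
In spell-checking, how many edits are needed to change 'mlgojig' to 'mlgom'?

Let D[i][j] be the edit distance between the first i characters of 'mlgojig' and the first j characters of 'mlgom', with D[i][0] = i, D[0][j] = j, and D[i][j] = D[i-1][j-1] if the characters match, else 1 + min(D[i-1][j], D[i][j-1], D[i-1][j-1]). Filling the table (rows: prefixes of 'mlgojig', columns: prefixes of 'mlgom'):
     ε  m  l  g  o  m
  ε  0  1  2  3  4  5
  m  1  0  1  2  3  4
  l  2  1  0  1  2  3
  g  3  2  1  0  1  2
  o  4  3  2  1  0  1
  j  5  4  3  2  1  1
  i  6  5  4  3  2  2
  g  7  6  5  4  3  3
The bottom-right entry gives D[7][5] = 3, so no sequence of fewer than 3 edits works. Backtracking through the table gives one optimal edit sequence (3 edits):
  mlgojig → mlgoig (del j @5)
  mlgoig → mlgog (del i @5)
  mlgog → mlgom (sub g→m @5)
Edit distance = 3.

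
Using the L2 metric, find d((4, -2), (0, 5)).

√(Σ(x_i - y_i)²) = √((4 - 0)² + (-2 - 5)²)
= √(4² + (-7)²) = √(16 + 49) = √65 ≈ 8.0623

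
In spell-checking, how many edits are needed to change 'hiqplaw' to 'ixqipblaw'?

Let D[i][j] be the edit distance between the first i characters of 'hiqplaw' and the first j characters of 'ixqipblaw', with D[i][0] = i, D[0][j] = j, and D[i][j] = D[i-1][j-1] if the characters match, else 1 + min(D[i-1][j], D[i][j-1], D[i-1][j-1]). Filling the table (rows: prefixes of 'hiqplaw', columns: prefixes of 'ixqipblaw'):
     ε  i  x  q  i  p  b  l  a  w
  ε  0  1  2  3  4  5  6  7  8  9
  h  1  1  2  3  4  5  6  7  8  9
  i  2  1  2  3  3  4  5  6  7  8
  q  3  2  2  2  3  4  5  6  7  8
  p  4  3  3  3  3  3  4  5  6  7
  l  5  4  4  4  4  4  4  4  5  6
  a  6  5  5  5  5  5  5  5  4  5
  w  7  6  6  6  6  6  6  6  5  4
The bottom-right entry gives D[7][9] = 4, so no sequence of fewer than 4 edits works. Backtracking through the table gives one optimal edit sequence (4 edits):
  hiqplaw → iiqplaw (sub h→i @1)
  iiqplaw → ixqplaw (sub i→x @2)
  ixqplaw → ixqiplaw (ins i @4)
  ixqiplaw → ixqipblaw (ins b @6)
Edit distance = 4.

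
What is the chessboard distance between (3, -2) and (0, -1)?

max(|x_i - y_i|) = max(|3 - 0|, |-2 - (-1)|) = max(3, 1) = 3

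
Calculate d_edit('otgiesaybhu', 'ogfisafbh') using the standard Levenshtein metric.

Let D[i][j] be the edit distance between the first i characters of 'otgiesaybhu' and the first j characters of 'ogfisafbh', with D[i][0] = i, D[0][j] = j, and D[i][j] = D[i-1][j-1] if the characters match, else 1 + min(D[i-1][j], D[i][j-1], D[i-1][j-1]). Filling the table (rows: prefixes of 'otgiesaybhu', columns: prefixes of 'ogfisafbh'):
     ε  o  g  f  i  s  a  f  b  h
  ε  0  1  2  3  4  5  6  7  8  9
  o  1  0  1  2  3  4  5  6  7  8
  t  2  1  1  2  3  4  5  6  7  8
  g  3  2  1  2  3  4  5  6  7  8
  i  4  3  2  2  2  3  4  5  6  7
  e  5  4  3  3  3  3  4  5  6  7
  s  6  5  4  4  4  3  4  5  6  7
  a  7  6  5  5  5  4  3  4  5  6
  y  8  7  6  6  6  5  4  4  5  6
  b  9  8  7  7  7  6  5  5  4  5
  h 10  9  8  8  8  7  6  6  5  4
  u 11 10  9  9  9  8  7  7  6  5
The bottom-right entry gives D[11][9] = 5, so no sequence of fewer than 5 edits works. Backtracking through the table gives one optimal edit sequence (5 edits):
  otgiesaybhu → ogiesaybhu (del t @2)
  ogiesaybhu → ogfesaybhu (sub i→f @3)
  ogfesaybhu → ogfisaybhu (sub e→i @4)
  ogfisaybhu → ogfisafbhu (sub y→f @7)
  ogfisafbhu → ogfisafbh (del u @10)
Edit distance = 5.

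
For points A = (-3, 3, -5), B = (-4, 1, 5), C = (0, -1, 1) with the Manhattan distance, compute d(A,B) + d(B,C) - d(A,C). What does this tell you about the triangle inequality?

d(A,B) = 1 + 2 + 10 = 13, d(B,C) = 4 + 2 + 4 = 10, d(A,C) = 3 + 4 + 6 = 13.
d(A,B) + d(B,C) - d(A,C) = 13 + 10 - 13 = 23 - 13 = 10. This is ≥ 0, so the triangle inequality holds for these points.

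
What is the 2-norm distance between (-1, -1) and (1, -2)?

(Σ|x_i - y_i|^2)^(1/2) = (|-1 - 1|^2 + |-1 - (-2)|^2)^(1/2)
= (2^2 + 1^2)^(1/2) = (4 + 1)^(1/2) = (5)^(1/2) ≈ 2.2361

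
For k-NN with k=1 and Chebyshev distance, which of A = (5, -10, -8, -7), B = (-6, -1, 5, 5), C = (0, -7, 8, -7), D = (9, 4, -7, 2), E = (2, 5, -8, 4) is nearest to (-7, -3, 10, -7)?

Distances: d(A) = 18, d(B) = 12, d(C) = 7, d(D) = 17, d(E) = 18. Nearest: C = (0, -7, 8, -7) with distance 7.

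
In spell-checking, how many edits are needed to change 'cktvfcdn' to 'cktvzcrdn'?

Let D[i][j] be the edit distance between the first i characters of 'cktvfcdn' and the first j characters of 'cktvzcrdn', with D[i][0] = i, D[0][j] = j, and D[i][j] = D[i-1][j-1] if the characters match, else 1 + min(D[i-1][j], D[i][j-1], D[i-1][j-1]). Filling the table (rows: prefixes of 'cktvfcdn', columns: prefixes of 'cktvzcrdn'):
     ε  c  k  t  v  z  c  r  d  n
  ε  0  1  2  3  4  5  6  7  8  9
  c  1  0  1  2  3  4  5  6  7  8
  k  2  1  0  1  2  3  4  5  6  7
  t  3  2  1  0  1  2  3  4  5  6
  v  4  3  2  1  0  1  2  3  4  5
  f  5  4  3  2  1  1  2  3  4  5
  c  6  5  4  3  2  2  1  2  3  4
  d  7  6  5  4  3  3  2  2  2  3
  n  8  7  6  5  4  4  3  3  3  2
The bottom-right entry gives D[8][9] = 2, so no sequence of fewer than 2 edits works. Backtracking through the table gives one optimal edit sequence (2 edits):
  cktvfcdn → cktvzcdn (sub f→z @5)
  cktvzcdn → cktvzcrdn (ins r @7)
Edit distance = 2.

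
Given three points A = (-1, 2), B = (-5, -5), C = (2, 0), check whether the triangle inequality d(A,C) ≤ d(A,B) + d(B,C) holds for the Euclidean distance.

d(A,B) = √(4² + 7²) = √65 ≈ 8.0623, d(B,C) = √(7² + 5²) = √74 ≈ 8.6023, d(A,C) = √(3² + 2²) = √13 ≈ 3.6056.
d(A,C) ≈ 3.6056 ≤ 8.0623 + 8.6023 = 16.6646. Triangle inequality is satisfied.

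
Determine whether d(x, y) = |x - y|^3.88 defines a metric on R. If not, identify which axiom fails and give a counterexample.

No. d(x,y) = |x-y|^3.88 fails the triangle inequality since p = 3.88 > 1. Counterexample: x = 4, y = 5, z = 11. d(x,z) = |4 - 11|^3.88 = 7^3.88 ≈ 1900.9925, but d(x,y) + d(y,z) = 1^3.88 + 6^3.88 ≈ 1 + 1045.2661 = 1046.2661. Since 1900.9925 > 1046.2661, the triangle inequality is violated.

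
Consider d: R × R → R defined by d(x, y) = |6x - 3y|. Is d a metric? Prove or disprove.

No. d fails symmetry: d(9, 5) = |6·9 - 3·5| = |39| = 39, but d(5, 9) = |6·5 - 3·9| = |3| = 3. Since 39 ≠ 3, d(x,y) ≠ d(y,x) in general.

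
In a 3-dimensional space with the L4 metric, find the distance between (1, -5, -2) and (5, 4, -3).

(Σ|x_i - y_i|^4)^(1/4) = (|1 - 5|^4 + |-5 - 4|^4 + |-2 - (-3)|^4)^(1/4)
= (4^4 + 9^4 + 1^4)^(1/4) = (256 + 6561 + 1)^(1/4) = (6818)^(1/4) ≈ 9.0869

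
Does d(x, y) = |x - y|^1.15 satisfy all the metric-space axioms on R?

No. d(x,y) = |x-y|^1.15 fails the triangle inequality since p = 1.15 > 1. Counterexample: x = -3, y = 8, z = 16. d(x,z) = |-3 - 16|^1.15 = 19^1.15 ≈ 29.5506, but d(x,y) + d(y,z) = 11^1.15 + 8^1.15 ≈ 15.7616 + 10.9283 = 26.6899. Since 29.5506 > 26.6899, the triangle inequality is violated.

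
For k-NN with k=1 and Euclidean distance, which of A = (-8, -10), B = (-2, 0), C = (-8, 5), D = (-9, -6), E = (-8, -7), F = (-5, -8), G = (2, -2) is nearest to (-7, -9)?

Distances: d(A) ≈ 1.4142, d(B) ≈ 10.2956, d(C) ≈ 14.0357, d(D) ≈ 3.6056, d(E) ≈ 2.2361, d(F) ≈ 2.2361, d(G) ≈ 11.4018. Nearest: A = (-8, -10) with distance 1.4142.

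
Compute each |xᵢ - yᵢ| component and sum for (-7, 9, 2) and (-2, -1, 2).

Σ|x_i - y_i| = |-7 - (-2)| + |9 - (-1)| + |2 - 2| = 5 + 10 + 0 = 15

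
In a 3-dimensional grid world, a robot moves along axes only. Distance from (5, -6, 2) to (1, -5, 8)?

Σ|x_i - y_i| = |5 - 1| + |-6 - (-5)| + |2 - 8| = 4 + 1 + 6 = 11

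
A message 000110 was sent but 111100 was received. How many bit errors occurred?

Differing positions: 1, 2, 3, 5. Hamming distance = 4.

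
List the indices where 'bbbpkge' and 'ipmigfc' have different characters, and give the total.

Differing positions: 1, 2, 3, 4, 5, 6, 7. Hamming distance = 7.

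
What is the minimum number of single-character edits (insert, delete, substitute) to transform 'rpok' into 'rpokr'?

Let D[i][j] be the edit distance between the first i characters of 'rpok' and the first j characters of 'rpokr', with D[i][0] = i, D[0][j] = j, and D[i][j] = D[i-1][j-1] if the characters match, else 1 + min(D[i-1][j], D[i][j-1], D[i-1][j-1]). Filling the table (rows: prefixes of 'rpok', columns: prefixes of 'rpokr'):
     ε  r  p  o  k  r
  ε  0  1  2  3  4  5
  r  1  0  1  2  3  4
  p  2  1  0  1  2  3
  o  3  2  1  0  1  2
  k  4  3  2  1  0  1
The bottom-right entry gives D[4][5] = 1, so no sequence of fewer than 1 edit works. Backtracking through the table gives one optimal edit sequence (1 edit):
  rpok → rpokr (ins r @5)
Edit distance = 1.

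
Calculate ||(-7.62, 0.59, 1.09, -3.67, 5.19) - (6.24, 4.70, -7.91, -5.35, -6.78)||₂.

√(Σ(x_i - y_i)²) = √((-7.62 - 6.24)² + (0.59 - 4.7)² + (1.09 - (-7.91))² + (-3.67 - (-5.35))² + (5.19 - (-6.78))²)
= √((-13.86)² + (-4.11)² + 9² + 1.68² + 11.97²) = √(192.0996 + 16.8921 + 81 + 2.8224 + 143.2809) = √436.095 ≈ 20.8829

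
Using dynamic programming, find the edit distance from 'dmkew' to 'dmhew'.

Let D[i][j] be the edit distance between the first i characters of 'dmkew' and the first j characters of 'dmhew', with D[i][0] = i, D[0][j] = j, and D[i][j] = D[i-1][j-1] if the characters match, else 1 + min(D[i-1][j], D[i][j-1], D[i-1][j-1]). Filling the table (rows: prefixes of 'dmkew', columns: prefixes of 'dmhew'):
     ε  d  m  h  e  w
  ε  0  1  2  3  4  5
  d  1  0  1  2  3  4
  m  2  1  0  1  2  3
  k  3  2  1  1  2  3
  e  4  3  2  2  1  2
  w  5  4  3  3  2  1
The bottom-right entry gives D[5][5] = 1, so no sequence of fewer than 1 edit works. Backtracking through the table gives one optimal edit sequence (1 edit):
  dmkew → dmhew (sub k→h @3)
Edit distance = 1.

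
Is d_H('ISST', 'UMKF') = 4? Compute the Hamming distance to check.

Differing positions: 1, 2, 3, 4. Hamming distance = 4, so the claim is true.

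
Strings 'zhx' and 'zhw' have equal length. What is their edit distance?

Let D[i][j] be the edit distance between the first i characters of 'zhx' and the first j characters of 'zhw', with D[i][0] = i, D[0][j] = j, and D[i][j] = D[i-1][j-1] if the characters match, else 1 + min(D[i-1][j], D[i][j-1], D[i-1][j-1]). Filling the table (rows: prefixes of 'zhx', columns: prefixes of 'zhw'):
     ε  z  h  w
  ε  0  1  2  3
  z  1  0  1  2
  h  2  1  0  1
  x  3  2  1  1
The bottom-right entry gives D[3][3] = 1, so no sequence of fewer than 1 edit works. Backtracking through the table gives one optimal edit sequence (1 edit):
  zhx → zhw (sub x→w @3)
Edit distance = 1.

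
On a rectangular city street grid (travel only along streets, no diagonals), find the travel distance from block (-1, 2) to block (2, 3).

Σ|x_i - y_i| = |-1 - 2| + |2 - 3| = 3 + 1 = 4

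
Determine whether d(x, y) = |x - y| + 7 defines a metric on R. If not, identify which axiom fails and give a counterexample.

No. d fails identity of indiscernibles (specifically d(x,x) = 0): d(5, 5) = |5 - 5| + 7 = 0 + 7 = 7 ≠ 0.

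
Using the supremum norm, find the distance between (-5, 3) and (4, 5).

max(|x_i - y_i|) = max(|-5 - 4|, |3 - 5|) = max(9, 2) = 9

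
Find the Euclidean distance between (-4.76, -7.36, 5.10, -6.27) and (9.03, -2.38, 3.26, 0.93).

√(Σ(x_i - y_i)²) = √((-4.76 - 9.03)² + (-7.36 - (-2.38))² + (5.1 - 3.26)² + (-6.27 - 0.93)²)
= √((-13.79)² + (-4.98)² + 1.84² + (-7.2)²) = √(190.1641 + 24.8004 + 3.3856 + 51.84) = √270.1901 ≈ 16.4375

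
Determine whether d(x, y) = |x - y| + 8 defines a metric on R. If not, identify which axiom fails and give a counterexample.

No. d fails identity of indiscernibles (specifically d(x,x) = 0): d(-4, -4) = |-4 - (-4)| + 8 = 0 + 8 = 8 ≠ 0.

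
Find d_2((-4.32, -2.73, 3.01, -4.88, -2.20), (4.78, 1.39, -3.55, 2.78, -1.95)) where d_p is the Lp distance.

(Σ|x_i - y_i|^2)^(1/2) = (|-4.32 - 4.78|^2 + |-2.73 - 1.39|^2 + |3.01 - (-3.55)|^2 + |-4.88 - 2.78|^2 + |-2.2 - (-1.95)|^2)^(1/2)
= (9.1^2 + 4.12^2 + 6.56^2 + 7.66^2 + 0.25^2)^(1/2) = (82.81 + 16.9744 + 43.0336 + 58.6756 + 0.0625)^(1/2) = (201.5561)^(1/2) ≈ 14.197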